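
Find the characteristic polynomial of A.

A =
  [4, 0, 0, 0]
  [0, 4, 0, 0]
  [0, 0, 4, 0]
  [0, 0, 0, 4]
x^4 - 16*x^3 + 96*x^2 - 256*x + 256

Expanding det(x·I − A) (e.g. by cofactor expansion or by noting that A is similar to its Jordan form J, which has the same characteristic polynomial as A) gives
  χ_A(x) = x^4 - 16*x^3 + 96*x^2 - 256*x + 256
which factors as (x - 4)^4. The eigenvalues (with algebraic multiplicities) are λ = 4 with multiplicity 4.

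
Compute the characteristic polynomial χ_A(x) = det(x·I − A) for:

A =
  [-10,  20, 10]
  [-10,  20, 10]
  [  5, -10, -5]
x^3 - 5*x^2

Expanding det(x·I − A) (e.g. by cofactor expansion or by noting that A is similar to its Jordan form J, which has the same characteristic polynomial as A) gives
  χ_A(x) = x^3 - 5*x^2
which factors as x^2*(x - 5). The eigenvalues (with algebraic multiplicities) are λ = 0 with multiplicity 2, λ = 5 with multiplicity 1.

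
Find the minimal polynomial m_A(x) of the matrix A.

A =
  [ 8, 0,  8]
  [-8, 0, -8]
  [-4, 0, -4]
x^2 - 4*x

The characteristic polynomial is χ_A(x) = x^2*(x - 4), so the eigenvalues are known. The minimal polynomial is
  m_A(x) = Π_λ (x − λ)^{k_λ}
where k_λ is the size of the *largest* Jordan block for λ (equivalently, the smallest k with (A − λI)^k v = 0 for every generalised eigenvector v of λ).

  λ = 0: largest Jordan block has size 1, contributing (x − 0)
  λ = 4: largest Jordan block has size 1, contributing (x − 4)

So m_A(x) = x*(x - 4) = x^2 - 4*x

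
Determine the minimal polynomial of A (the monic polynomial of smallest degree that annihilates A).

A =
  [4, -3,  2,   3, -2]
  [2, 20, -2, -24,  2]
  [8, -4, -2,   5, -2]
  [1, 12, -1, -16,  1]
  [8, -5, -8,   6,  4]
x^5 - 10*x^4 - 20*x^3 + 360*x^2 - 3456

The characteristic polynomial is χ_A(x) = (x - 6)^3*(x + 4)^2, so the eigenvalues are known. The minimal polynomial is
  m_A(x) = Π_λ (x − λ)^{k_λ}
where k_λ is the size of the *largest* Jordan block for λ (equivalently, the smallest k with (A − λI)^k v = 0 for every generalised eigenvector v of λ).

  λ = -4: largest Jordan block has size 2, contributing (x + 4)^2
  λ = 6: largest Jordan block has size 3, contributing (x − 6)^3

So m_A(x) = (x - 6)^3*(x + 4)^2 = x^5 - 10*x^4 - 20*x^3 + 360*x^2 - 3456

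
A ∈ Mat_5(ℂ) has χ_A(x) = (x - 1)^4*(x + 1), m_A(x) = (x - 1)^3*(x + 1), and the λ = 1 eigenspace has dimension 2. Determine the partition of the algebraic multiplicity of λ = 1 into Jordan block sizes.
Block sizes for λ = 1: [3, 1]

Step 1 — from the characteristic polynomial, algebraic multiplicity of λ = 1 is 4. From dim ker(A − (1)·I) = 2, there are exactly 2 Jordan blocks for λ = 1.
Step 2 — from the minimal polynomial, the factor (x − 1)^3 tells us the largest block for λ = 1 has size 3.
Step 3 — with total size 4, 2 blocks, and largest block 3, the block sizes (in nonincreasing order) are [3, 1].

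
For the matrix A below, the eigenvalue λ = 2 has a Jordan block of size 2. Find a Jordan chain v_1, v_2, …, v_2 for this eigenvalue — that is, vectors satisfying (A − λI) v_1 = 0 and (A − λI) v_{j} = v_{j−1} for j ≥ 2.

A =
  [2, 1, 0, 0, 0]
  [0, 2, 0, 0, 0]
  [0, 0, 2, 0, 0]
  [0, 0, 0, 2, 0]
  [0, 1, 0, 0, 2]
A Jordan chain for λ = 2 of length 2:
v_1 = (1, 0, 0, 0, 1)ᵀ
v_2 = (0, 1, 0, 0, 0)ᵀ

Let N = A − (2)·I. We want v_2 with N^2 v_2 = 0 but N^1 v_2 ≠ 0; then v_{j-1} := N · v_j for j = 2, …, 2.

Pick v_2 = (0, 1, 0, 0, 0)ᵀ.
Then v_1 = N · v_2 = (1, 0, 0, 0, 1)ᵀ.

Sanity check: (A − (2)·I) v_1 = (0, 0, 0, 0, 0)ᵀ = 0. ✓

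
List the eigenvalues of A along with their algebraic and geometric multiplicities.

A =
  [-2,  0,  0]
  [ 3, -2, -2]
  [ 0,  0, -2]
λ = -2: alg = 3, geom = 2

Step 1 — factor the characteristic polynomial to read off the algebraic multiplicities:
  χ_A(x) = (x + 2)^3

Step 2 — compute geometric multiplicities via the rank-nullity identity g(λ) = n − rank(A − λI):
  rank(A − (-2)·I) = 1, so dim ker(A − (-2)·I) = n − 1 = 2

Summary:
  λ = -2: algebraic multiplicity = 3, geometric multiplicity = 2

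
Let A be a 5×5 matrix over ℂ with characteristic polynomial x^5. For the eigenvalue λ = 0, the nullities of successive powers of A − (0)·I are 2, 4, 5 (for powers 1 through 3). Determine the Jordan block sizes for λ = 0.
Block sizes for λ = 0: [3, 2]

From the dimensions of kernels of powers, the number of Jordan blocks of size at least j is d_j − d_{j−1} where d_j = dim ker(N^j) (with d_0 = 0). Computing the differences gives [2, 2, 1].
The number of blocks of size exactly k is (#blocks of size ≥ k) − (#blocks of size ≥ k + 1), so the partition is: 1 block(s) of size 2, 1 block(s) of size 3.
In nonincreasing order the block sizes are [3, 2].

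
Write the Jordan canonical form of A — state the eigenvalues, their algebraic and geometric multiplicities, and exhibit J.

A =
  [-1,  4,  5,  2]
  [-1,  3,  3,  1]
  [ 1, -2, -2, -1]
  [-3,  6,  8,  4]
J_3(1) ⊕ J_1(1)

The characteristic polynomial is
  det(x·I − A) = x^4 - 4*x^3 + 6*x^2 - 4*x + 1 = (x - 1)^4

Eigenvalues and multiplicities (the geometric multiplicity of λ is n − rank(A − λI), which equals the number of Jordan blocks for λ):
  λ = 1: algebraic multiplicity = 4, geometric multiplicity = 2

Determining the block sizes for each eigenvalue:
  λ = 1: with am = 4 and gm = 2, the partition is not yet determined (e.g. several partitions of 4 into 2 parts exist). Let N = A − (1)·I. Computing rank(N^1) = 2, rank(N^2) = 1, rank(N^3) = 0; the number of blocks of size ≥ j is rank(N^{j−1}) − rank(N^j), giving [2, 1, 1]. So we have 1 block(s) of size 3, 1 block(s) of size 1 → block sizes [3, 1]

Assembling the blocks gives a Jordan form
J =
  [1, 1, 0, 0]
  [0, 1, 1, 0]
  [0, 0, 1, 0]
  [0, 0, 0, 1]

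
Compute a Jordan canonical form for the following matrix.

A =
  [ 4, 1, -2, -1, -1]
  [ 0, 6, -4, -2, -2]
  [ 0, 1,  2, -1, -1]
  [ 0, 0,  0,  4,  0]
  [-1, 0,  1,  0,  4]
J_3(4) ⊕ J_1(4) ⊕ J_1(4)

The characteristic polynomial is
  det(x·I − A) = x^5 - 20*x^4 + 160*x^3 - 640*x^2 + 1280*x - 1024 = (x - 4)^5

Eigenvalues and multiplicities (the geometric multiplicity of λ is n − rank(A − λI), which equals the number of Jordan blocks for λ):
  λ = 4: algebraic multiplicity = 5, geometric multiplicity = 3

Determining the block sizes for each eigenvalue:
  λ = 4: with am = 5 and gm = 3, the partition is not yet determined (e.g. several partitions of 5 into 3 parts exist). Let N = A − (4)·I. Computing rank(N^1) = 2, rank(N^2) = 1, rank(N^3) = 0; the number of blocks of size ≥ j is rank(N^{j−1}) − rank(N^j), giving [3, 1, 1]. So we have 1 block(s) of size 3, 2 block(s) of size 1 → block sizes [3, 1, 1]

Assembling the blocks gives a Jordan form
J =
  [4, 1, 0, 0, 0]
  [0, 4, 1, 0, 0]
  [0, 0, 4, 0, 0]
  [0, 0, 0, 4, 0]
  [0, 0, 0, 0, 4]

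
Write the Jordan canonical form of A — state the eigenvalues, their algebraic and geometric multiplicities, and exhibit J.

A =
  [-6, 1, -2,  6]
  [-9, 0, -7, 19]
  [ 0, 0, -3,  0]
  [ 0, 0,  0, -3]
J_3(-3) ⊕ J_1(-3)

The characteristic polynomial is
  det(x·I − A) = x^4 + 12*x^3 + 54*x^2 + 108*x + 81 = (x + 3)^4

Eigenvalues and multiplicities (the geometric multiplicity of λ is n − rank(A − λI), which equals the number of Jordan blocks for λ):
  λ = -3: algebraic multiplicity = 4, geometric multiplicity = 2

Determining the block sizes for each eigenvalue:
  λ = -3: with am = 4 and gm = 2, the partition is not yet determined (e.g. several partitions of 4 into 2 parts exist). Let N = A − (-3)·I. Computing rank(N^1) = 2, rank(N^2) = 1, rank(N^3) = 0; the number of blocks of size ≥ j is rank(N^{j−1}) − rank(N^j), giving [2, 1, 1]. So we have 1 block(s) of size 3, 1 block(s) of size 1 → block sizes [3, 1]

Assembling the blocks gives a Jordan form
J =
  [-3,  1,  0,  0]
  [ 0, -3,  1,  0]
  [ 0,  0, -3,  0]
  [ 0,  0,  0, -3]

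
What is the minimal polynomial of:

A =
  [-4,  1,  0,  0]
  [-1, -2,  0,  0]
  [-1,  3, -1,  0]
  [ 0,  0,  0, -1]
x^3 + 7*x^2 + 15*x + 9

The characteristic polynomial is χ_A(x) = (x + 1)^2*(x + 3)^2, so the eigenvalues are known. The minimal polynomial is
  m_A(x) = Π_λ (x − λ)^{k_λ}
where k_λ is the size of the *largest* Jordan block for λ (equivalently, the smallest k with (A − λI)^k v = 0 for every generalised eigenvector v of λ).

  λ = -3: largest Jordan block has size 2, contributing (x + 3)^2
  λ = -1: largest Jordan block has size 1, contributing (x + 1)

So m_A(x) = (x + 1)*(x + 3)^2 = x^3 + 7*x^2 + 15*x + 9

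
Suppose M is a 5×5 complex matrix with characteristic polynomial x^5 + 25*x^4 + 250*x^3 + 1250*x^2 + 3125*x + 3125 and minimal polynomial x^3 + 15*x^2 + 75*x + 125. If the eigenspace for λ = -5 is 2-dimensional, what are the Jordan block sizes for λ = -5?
Block sizes for λ = -5: [3, 2]

Step 1 — from the characteristic polynomial, algebraic multiplicity of λ = -5 is 5. From dim ker(M − (-5)·I) = 2, there are exactly 2 Jordan blocks for λ = -5.
Step 2 — from the minimal polynomial, the factor (x + 5)^3 tells us the largest block for λ = -5 has size 3.
Step 3 — with total size 5, 2 blocks, and largest block 3, the block sizes (in nonincreasing order) are [3, 2].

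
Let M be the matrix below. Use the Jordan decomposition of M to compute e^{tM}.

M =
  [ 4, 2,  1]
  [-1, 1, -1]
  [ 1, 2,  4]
e^{tM} =
  [t*exp(3*t) + exp(3*t), 2*t*exp(3*t), t*exp(3*t)]
  [-t*exp(3*t), -2*t*exp(3*t) + exp(3*t), -t*exp(3*t)]
  [t*exp(3*t), 2*t*exp(3*t), t*exp(3*t) + exp(3*t)]

Strategy: write M = P · J · P⁻¹ where J is a Jordan canonical form, so e^{tM} = P · e^{tJ} · P⁻¹, and e^{tJ} can be computed block-by-block.

M has Jordan form
J =
  [3, 1, 0]
  [0, 3, 0]
  [0, 0, 3]
(up to reordering of blocks).

Per-block formulas:
  For a 2×2 Jordan block J_2(3): exp(t · J_2(3)) = e^(3t)·(I + t·N), where N is the 2×2 nilpotent shift.
  For a 1×1 block at λ = 3: exp(t · [3]) = [e^(3t)].

After assembling e^{tJ} and conjugating by P, we get:

e^{tM} =
  [t*exp(3*t) + exp(3*t), 2*t*exp(3*t), t*exp(3*t)]
  [-t*exp(3*t), -2*t*exp(3*t) + exp(3*t), -t*exp(3*t)]
  [t*exp(3*t), 2*t*exp(3*t), t*exp(3*t) + exp(3*t)]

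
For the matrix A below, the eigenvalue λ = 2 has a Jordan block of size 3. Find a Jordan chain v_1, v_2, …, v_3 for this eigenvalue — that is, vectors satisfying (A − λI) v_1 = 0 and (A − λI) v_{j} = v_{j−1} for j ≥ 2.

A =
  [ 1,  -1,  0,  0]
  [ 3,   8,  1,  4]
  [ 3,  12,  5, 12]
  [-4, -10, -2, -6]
A Jordan chain for λ = 2 of length 3:
v_1 = (-2, 2, -6, 0)ᵀ
v_2 = (-1, 3, 3, -4)ᵀ
v_3 = (1, 0, 0, 0)ᵀ

Let N = A − (2)·I. We want v_3 with N^3 v_3 = 0 but N^2 v_3 ≠ 0; then v_{j-1} := N · v_j for j = 3, …, 2.

Pick v_3 = (1, 0, 0, 0)ᵀ.
Then v_2 = N · v_3 = (-1, 3, 3, -4)ᵀ.
Then v_1 = N · v_2 = (-2, 2, -6, 0)ᵀ.

Sanity check: (A − (2)·I) v_1 = (0, 0, 0, 0)ᵀ = 0. ✓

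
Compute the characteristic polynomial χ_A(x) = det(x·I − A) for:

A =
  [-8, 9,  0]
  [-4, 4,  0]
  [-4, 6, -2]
x^3 + 6*x^2 + 12*x + 8

Expanding det(x·I − A) (e.g. by cofactor expansion or by noting that A is similar to its Jordan form J, which has the same characteristic polynomial as A) gives
  χ_A(x) = x^3 + 6*x^2 + 12*x + 8
which factors as (x + 2)^3. The eigenvalues (with algebraic multiplicities) are λ = -2 with multiplicity 3.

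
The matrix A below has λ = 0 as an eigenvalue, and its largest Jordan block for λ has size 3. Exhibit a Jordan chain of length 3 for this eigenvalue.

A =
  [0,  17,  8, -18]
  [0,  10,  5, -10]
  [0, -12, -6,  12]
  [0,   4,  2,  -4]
A Jordan chain for λ = 0 of length 3:
v_1 = (2, 0, 0, 0)ᵀ
v_2 = (17, 10, -12, 4)ᵀ
v_3 = (0, 1, 0, 0)ᵀ

Let N = A − (0)·I. We want v_3 with N^3 v_3 = 0 but N^2 v_3 ≠ 0; then v_{j-1} := N · v_j for j = 3, …, 2.

Pick v_3 = (0, 1, 0, 0)ᵀ.
Then v_2 = N · v_3 = (17, 10, -12, 4)ᵀ.
Then v_1 = N · v_2 = (2, 0, 0, 0)ᵀ.

Sanity check: (A − (0)·I) v_1 = (0, 0, 0, 0)ᵀ = 0. ✓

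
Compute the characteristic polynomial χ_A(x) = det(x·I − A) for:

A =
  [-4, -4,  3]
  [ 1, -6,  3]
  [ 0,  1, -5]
x^3 + 15*x^2 + 75*x + 125

Expanding det(x·I − A) (e.g. by cofactor expansion or by noting that A is similar to its Jordan form J, which has the same characteristic polynomial as A) gives
  χ_A(x) = x^3 + 15*x^2 + 75*x + 125
which factors as (x + 5)^3. The eigenvalues (with algebraic multiplicities) are λ = -5 with multiplicity 3.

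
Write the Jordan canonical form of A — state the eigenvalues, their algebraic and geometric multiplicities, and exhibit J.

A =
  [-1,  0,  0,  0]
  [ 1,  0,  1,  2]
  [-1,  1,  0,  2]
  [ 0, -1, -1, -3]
J_2(-1) ⊕ J_2(-1)

The characteristic polynomial is
  det(x·I − A) = x^4 + 4*x^3 + 6*x^2 + 4*x + 1 = (x + 1)^4

Eigenvalues and multiplicities (the geometric multiplicity of λ is n − rank(A − λI), which equals the number of Jordan blocks for λ):
  λ = -1: algebraic multiplicity = 4, geometric multiplicity = 2

Determining the block sizes for each eigenvalue:
  λ = -1: with am = 4 and gm = 2, the partition is not yet determined (e.g. several partitions of 4 into 2 parts exist). Let N = A − (-1)·I. Computing rank(N^1) = 2, rank(N^2) = 0; the number of blocks of size ≥ j is rank(N^{j−1}) − rank(N^j), giving [2, 2]. So we have 2 block(s) of size 2 → block sizes [2, 2]

Assembling the blocks gives a Jordan form
J =
  [-1,  1,  0,  0]
  [ 0, -1,  0,  0]
  [ 0,  0, -1,  1]
  [ 0,  0,  0, -1]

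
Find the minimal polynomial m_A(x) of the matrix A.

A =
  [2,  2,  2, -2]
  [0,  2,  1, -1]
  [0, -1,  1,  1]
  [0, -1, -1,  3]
x^3 - 6*x^2 + 12*x - 8

The characteristic polynomial is χ_A(x) = (x - 2)^4, so the eigenvalues are known. The minimal polynomial is
  m_A(x) = Π_λ (x − λ)^{k_λ}
where k_λ is the size of the *largest* Jordan block for λ (equivalently, the smallest k with (A − λI)^k v = 0 for every generalised eigenvector v of λ).

  λ = 2: largest Jordan block has size 3, contributing (x − 2)^3

So m_A(x) = (x - 2)^3 = x^3 - 6*x^2 + 12*x - 8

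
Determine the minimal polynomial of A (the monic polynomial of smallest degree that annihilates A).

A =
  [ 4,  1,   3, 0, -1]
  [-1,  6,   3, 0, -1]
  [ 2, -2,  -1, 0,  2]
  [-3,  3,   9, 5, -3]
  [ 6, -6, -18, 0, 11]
x^2 - 10*x + 25

The characteristic polynomial is χ_A(x) = (x - 5)^5, so the eigenvalues are known. The minimal polynomial is
  m_A(x) = Π_λ (x − λ)^{k_λ}
where k_λ is the size of the *largest* Jordan block for λ (equivalently, the smallest k with (A − λI)^k v = 0 for every generalised eigenvector v of λ).

  λ = 5: largest Jordan block has size 2, contributing (x − 5)^2

So m_A(x) = (x - 5)^2 = x^2 - 10*x + 25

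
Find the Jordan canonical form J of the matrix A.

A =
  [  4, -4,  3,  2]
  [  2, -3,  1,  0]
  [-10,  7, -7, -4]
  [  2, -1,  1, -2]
J_3(-2) ⊕ J_1(-2)

The characteristic polynomial is
  det(x·I − A) = x^4 + 8*x^3 + 24*x^2 + 32*x + 16 = (x + 2)^4

Eigenvalues and multiplicities (the geometric multiplicity of λ is n − rank(A − λI), which equals the number of Jordan blocks for λ):
  λ = -2: algebraic multiplicity = 4, geometric multiplicity = 2

Determining the block sizes for each eigenvalue:
  λ = -2: with am = 4 and gm = 2, the partition is not yet determined (e.g. several partitions of 4 into 2 parts exist). Let N = A − (-2)·I. Computing rank(N^1) = 2, rank(N^2) = 1, rank(N^3) = 0; the number of blocks of size ≥ j is rank(N^{j−1}) − rank(N^j), giving [2, 1, 1]. So we have 1 block(s) of size 3, 1 block(s) of size 1 → block sizes [3, 1]

Assembling the blocks gives a Jordan form
J =
  [-2,  1,  0,  0]
  [ 0, -2,  1,  0]
  [ 0,  0, -2,  0]
  [ 0,  0,  0, -2]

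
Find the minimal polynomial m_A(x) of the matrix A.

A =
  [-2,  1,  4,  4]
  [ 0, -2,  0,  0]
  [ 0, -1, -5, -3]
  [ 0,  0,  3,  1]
x^3 + 6*x^2 + 12*x + 8

The characteristic polynomial is χ_A(x) = (x + 2)^4, so the eigenvalues are known. The minimal polynomial is
  m_A(x) = Π_λ (x − λ)^{k_λ}
where k_λ is the size of the *largest* Jordan block for λ (equivalently, the smallest k with (A − λI)^k v = 0 for every generalised eigenvector v of λ).

  λ = -2: largest Jordan block has size 3, contributing (x + 2)^3

So m_A(x) = (x + 2)^3 = x^3 + 6*x^2 + 12*x + 8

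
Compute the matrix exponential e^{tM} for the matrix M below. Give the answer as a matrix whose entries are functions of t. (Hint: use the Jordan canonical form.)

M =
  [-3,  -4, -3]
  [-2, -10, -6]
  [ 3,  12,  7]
e^{tM} =
  [-t*exp(-2*t) + exp(-2*t), -4*t*exp(-2*t), -3*t*exp(-2*t)]
  [-2*t*exp(-2*t), -8*t*exp(-2*t) + exp(-2*t), -6*t*exp(-2*t)]
  [3*t*exp(-2*t), 12*t*exp(-2*t), 9*t*exp(-2*t) + exp(-2*t)]

Strategy: write M = P · J · P⁻¹ where J is a Jordan canonical form, so e^{tM} = P · e^{tJ} · P⁻¹, and e^{tJ} can be computed block-by-block.

M has Jordan form
J =
  [-2,  1,  0]
  [ 0, -2,  0]
  [ 0,  0, -2]
(up to reordering of blocks).

Per-block formulas:
  For a 2×2 Jordan block J_2(-2): exp(t · J_2(-2)) = e^(-2t)·(I + t·N), where N is the 2×2 nilpotent shift.
  For a 1×1 block at λ = -2: exp(t · [-2]) = [e^(-2t)].

After assembling e^{tJ} and conjugating by P, we get:

e^{tM} =
  [-t*exp(-2*t) + exp(-2*t), -4*t*exp(-2*t), -3*t*exp(-2*t)]
  [-2*t*exp(-2*t), -8*t*exp(-2*t) + exp(-2*t), -6*t*exp(-2*t)]
  [3*t*exp(-2*t), 12*t*exp(-2*t), 9*t*exp(-2*t) + exp(-2*t)]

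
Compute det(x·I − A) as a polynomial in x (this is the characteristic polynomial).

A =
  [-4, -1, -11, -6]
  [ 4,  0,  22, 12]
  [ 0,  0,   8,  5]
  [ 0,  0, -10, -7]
x^4 + 3*x^3 - 6*x^2 - 28*x - 24

Expanding det(x·I − A) (e.g. by cofactor expansion or by noting that A is similar to its Jordan form J, which has the same characteristic polynomial as A) gives
  χ_A(x) = x^4 + 3*x^3 - 6*x^2 - 28*x - 24
which factors as (x - 3)*(x + 2)^3. The eigenvalues (with algebraic multiplicities) are λ = -2 with multiplicity 3, λ = 3 with multiplicity 1.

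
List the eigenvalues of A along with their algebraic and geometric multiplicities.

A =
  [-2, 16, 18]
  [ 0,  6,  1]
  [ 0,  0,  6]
λ = -2: alg = 1, geom = 1; λ = 6: alg = 2, geom = 1

Step 1 — factor the characteristic polynomial to read off the algebraic multiplicities:
  χ_A(x) = (x - 6)^2*(x + 2)

Step 2 — compute geometric multiplicities via the rank-nullity identity g(λ) = n − rank(A − λI):
  rank(A − (-2)·I) = 2, so dim ker(A − (-2)·I) = n − 2 = 1
  rank(A − (6)·I) = 2, so dim ker(A − (6)·I) = n − 2 = 1

Summary:
  λ = -2: algebraic multiplicity = 1, geometric multiplicity = 1
  λ = 6: algebraic multiplicity = 2, geometric multiplicity = 1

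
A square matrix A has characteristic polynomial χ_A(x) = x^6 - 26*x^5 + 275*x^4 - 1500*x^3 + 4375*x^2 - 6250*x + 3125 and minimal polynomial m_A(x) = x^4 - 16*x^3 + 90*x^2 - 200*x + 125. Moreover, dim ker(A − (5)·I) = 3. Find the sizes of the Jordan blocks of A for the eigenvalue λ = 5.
Block sizes for λ = 5: [3, 1, 1]

Step 1 — from the characteristic polynomial, algebraic multiplicity of λ = 5 is 5. From dim ker(A − (5)·I) = 3, there are exactly 3 Jordan blocks for λ = 5.
Step 2 — from the minimal polynomial, the factor (x − 5)^3 tells us the largest block for λ = 5 has size 3.
Step 3 — with total size 5, 3 blocks, and largest block 3, the block sizes (in nonincreasing order) are [3, 1, 1].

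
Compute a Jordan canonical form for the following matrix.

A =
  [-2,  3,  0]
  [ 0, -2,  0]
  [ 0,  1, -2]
J_2(-2) ⊕ J_1(-2)

The characteristic polynomial is
  det(x·I − A) = x^3 + 6*x^2 + 12*x + 8 = (x + 2)^3

Eigenvalues and multiplicities (the geometric multiplicity of λ is n − rank(A − λI), which equals the number of Jordan blocks for λ):
  λ = -2: algebraic multiplicity = 3, geometric multiplicity = 2

Determining the block sizes for each eigenvalue:
  λ = -2: 2 blocks summing to 3 forces exactly one block of size 2 and the rest size 1 → block sizes [2, 1]

Assembling the blocks gives a Jordan form
J =
  [-2,  1,  0]
  [ 0, -2,  0]
  [ 0,  0, -2]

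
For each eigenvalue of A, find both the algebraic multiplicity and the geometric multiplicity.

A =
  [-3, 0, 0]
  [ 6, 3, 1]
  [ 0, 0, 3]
λ = -3: alg = 1, geom = 1; λ = 3: alg = 2, geom = 1

Step 1 — factor the characteristic polynomial to read off the algebraic multiplicities:
  χ_A(x) = (x - 3)^2*(x + 3)

Step 2 — compute geometric multiplicities via the rank-nullity identity g(λ) = n − rank(A − λI):
  rank(A − (-3)·I) = 2, so dim ker(A − (-3)·I) = n − 2 = 1
  rank(A − (3)·I) = 2, so dim ker(A − (3)·I) = n − 2 = 1

Summary:
  λ = -3: algebraic multiplicity = 1, geometric multiplicity = 1
  λ = 3: algebraic multiplicity = 2, geometric multiplicity = 1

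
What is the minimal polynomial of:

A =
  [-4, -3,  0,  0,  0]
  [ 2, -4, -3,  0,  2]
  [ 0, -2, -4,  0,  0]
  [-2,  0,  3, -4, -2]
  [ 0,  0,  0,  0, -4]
x^3 + 12*x^2 + 48*x + 64

The characteristic polynomial is χ_A(x) = (x + 4)^5, so the eigenvalues are known. The minimal polynomial is
  m_A(x) = Π_λ (x − λ)^{k_λ}
where k_λ is the size of the *largest* Jordan block for λ (equivalently, the smallest k with (A − λI)^k v = 0 for every generalised eigenvector v of λ).

  λ = -4: largest Jordan block has size 3, contributing (x + 4)^3

So m_A(x) = (x + 4)^3 = x^3 + 12*x^2 + 48*x + 64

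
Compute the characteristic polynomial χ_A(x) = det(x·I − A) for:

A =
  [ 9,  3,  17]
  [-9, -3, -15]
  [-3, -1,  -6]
x^3

Expanding det(x·I − A) (e.g. by cofactor expansion or by noting that A is similar to its Jordan form J, which has the same characteristic polynomial as A) gives
  χ_A(x) = x^3
which factors as x^3. The eigenvalues (with algebraic multiplicities) are λ = 0 with multiplicity 3.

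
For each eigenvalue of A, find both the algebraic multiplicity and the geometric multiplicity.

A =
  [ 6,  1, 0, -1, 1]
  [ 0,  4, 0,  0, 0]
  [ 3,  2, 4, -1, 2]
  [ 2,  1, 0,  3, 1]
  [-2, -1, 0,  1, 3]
λ = 4: alg = 5, geom = 3

Step 1 — factor the characteristic polynomial to read off the algebraic multiplicities:
  χ_A(x) = (x - 4)^5

Step 2 — compute geometric multiplicities via the rank-nullity identity g(λ) = n − rank(A − λI):
  rank(A − (4)·I) = 2, so dim ker(A − (4)·I) = n − 2 = 3

Summary:
  λ = 4: algebraic multiplicity = 5, geometric multiplicity = 3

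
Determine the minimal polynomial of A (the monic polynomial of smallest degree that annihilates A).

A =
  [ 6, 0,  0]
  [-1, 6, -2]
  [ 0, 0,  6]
x^2 - 12*x + 36

The characteristic polynomial is χ_A(x) = (x - 6)^3, so the eigenvalues are known. The minimal polynomial is
  m_A(x) = Π_λ (x − λ)^{k_λ}
where k_λ is the size of the *largest* Jordan block for λ (equivalently, the smallest k with (A − λI)^k v = 0 for every generalised eigenvector v of λ).

  λ = 6: largest Jordan block has size 2, contributing (x − 6)^2

So m_A(x) = (x - 6)^2 = x^2 - 12*x + 36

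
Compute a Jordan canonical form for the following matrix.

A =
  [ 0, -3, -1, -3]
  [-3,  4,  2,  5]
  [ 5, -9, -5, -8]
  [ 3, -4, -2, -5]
J_3(-2) ⊕ J_1(0)

The characteristic polynomial is
  det(x·I − A) = x^4 + 6*x^3 + 12*x^2 + 8*x = x*(x + 2)^3

Eigenvalues and multiplicities (the geometric multiplicity of λ is n − rank(A − λI), which equals the number of Jordan blocks for λ):
  λ = -2: algebraic multiplicity = 3, geometric multiplicity = 1
  λ = 0: algebraic multiplicity = 1, geometric multiplicity = 1

Determining the block sizes for each eigenvalue:
  λ = -2: one block (gm = 1), so the single block has size am = 3 → block sizes [3]
  λ = 0: one block (gm = 1), so the single block has size am = 1 → block sizes [1]

Assembling the blocks gives a Jordan form
J =
  [-2,  1,  0, 0]
  [ 0, -2,  1, 0]
  [ 0,  0, -2, 0]
  [ 0,  0,  0, 0]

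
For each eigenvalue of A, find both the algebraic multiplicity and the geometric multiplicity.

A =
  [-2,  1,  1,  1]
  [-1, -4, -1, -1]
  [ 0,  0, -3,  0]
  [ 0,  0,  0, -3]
λ = -3: alg = 4, geom = 3

Step 1 — factor the characteristic polynomial to read off the algebraic multiplicities:
  χ_A(x) = (x + 3)^4

Step 2 — compute geometric multiplicities via the rank-nullity identity g(λ) = n − rank(A − λI):
  rank(A − (-3)·I) = 1, so dim ker(A − (-3)·I) = n − 1 = 3

Summary:
  λ = -3: algebraic multiplicity = 4, geometric multiplicity = 3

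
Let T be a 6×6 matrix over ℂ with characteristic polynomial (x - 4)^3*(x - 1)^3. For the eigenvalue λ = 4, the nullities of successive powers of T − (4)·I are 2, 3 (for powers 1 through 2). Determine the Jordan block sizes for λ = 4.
Block sizes for λ = 4: [2, 1]

From the dimensions of kernels of powers, the number of Jordan blocks of size at least j is d_j − d_{j−1} where d_j = dim ker(N^j) (with d_0 = 0). Computing the differences gives [2, 1].
The number of blocks of size exactly k is (#blocks of size ≥ k) − (#blocks of size ≥ k + 1), so the partition is: 1 block(s) of size 1, 1 block(s) of size 2.
In nonincreasing order the block sizes are [2, 1].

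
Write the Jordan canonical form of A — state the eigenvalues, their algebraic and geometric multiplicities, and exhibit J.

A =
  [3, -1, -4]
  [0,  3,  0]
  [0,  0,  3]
J_2(3) ⊕ J_1(3)

The characteristic polynomial is
  det(x·I − A) = x^3 - 9*x^2 + 27*x - 27 = (x - 3)^3

Eigenvalues and multiplicities (the geometric multiplicity of λ is n − rank(A − λI), which equals the number of Jordan blocks for λ):
  λ = 3: algebraic multiplicity = 3, geometric multiplicity = 2

Determining the block sizes for each eigenvalue:
  λ = 3: 2 blocks summing to 3 forces exactly one block of size 2 and the rest size 1 → block sizes [2, 1]

Assembling the blocks gives a Jordan form
J =
  [3, 1, 0]
  [0, 3, 0]
  [0, 0, 3]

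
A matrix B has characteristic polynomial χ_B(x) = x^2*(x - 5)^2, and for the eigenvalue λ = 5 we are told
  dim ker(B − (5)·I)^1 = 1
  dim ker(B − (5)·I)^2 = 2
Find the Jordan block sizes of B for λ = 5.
Block sizes for λ = 5: [2]

From the dimensions of kernels of powers, the number of Jordan blocks of size at least j is d_j − d_{j−1} where d_j = dim ker(N^j) (with d_0 = 0). Computing the differences gives [1, 1].
The number of blocks of size exactly k is (#blocks of size ≥ k) − (#blocks of size ≥ k + 1), so the partition is: 1 block(s) of size 2.
In nonincreasing order the block sizes are [2].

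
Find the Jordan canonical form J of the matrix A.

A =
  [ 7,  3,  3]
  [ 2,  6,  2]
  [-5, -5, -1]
J_2(4) ⊕ J_1(4)

The characteristic polynomial is
  det(x·I − A) = x^3 - 12*x^2 + 48*x - 64 = (x - 4)^3

Eigenvalues and multiplicities (the geometric multiplicity of λ is n − rank(A − λI), which equals the number of Jordan blocks for λ):
  λ = 4: algebraic multiplicity = 3, geometric multiplicity = 2

Determining the block sizes for each eigenvalue:
  λ = 4: 2 blocks summing to 3 forces exactly one block of size 2 and the rest size 1 → block sizes [2, 1]

Assembling the blocks gives a Jordan form
J =
  [4, 1, 0]
  [0, 4, 0]
  [0, 0, 4]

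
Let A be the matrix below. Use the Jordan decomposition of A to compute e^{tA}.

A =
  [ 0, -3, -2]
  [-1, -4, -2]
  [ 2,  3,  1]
e^{tA} =
  [t*exp(-t) + exp(-t), -3*t*exp(-t), -2*t*exp(-t)]
  [-t^2*exp(-t) - t*exp(-t), 3*t^2*exp(-t) - 3*t*exp(-t) + exp(-t), 2*t^2*exp(-t) - 2*t*exp(-t)]
  [3*t^2*exp(-t)/2 + 2*t*exp(-t), -9*t^2*exp(-t)/2 + 3*t*exp(-t), -3*t^2*exp(-t) + 2*t*exp(-t) + exp(-t)]

Strategy: write A = P · J · P⁻¹ where J is a Jordan canonical form, so e^{tA} = P · e^{tJ} · P⁻¹, and e^{tJ} can be computed block-by-block.

A has Jordan form
J =
  [-1,  1,  0]
  [ 0, -1,  1]
  [ 0,  0, -1]
(up to reordering of blocks).

Per-block formulas:
  For a 3×3 Jordan block J_3(-1): exp(t · J_3(-1)) = e^(-1t)·(I + t·N + (t^2/2)·N^2), where N is the 3×3 nilpotent shift.

After assembling e^{tJ} and conjugating by P, we get:

e^{tA} =
  [t*exp(-t) + exp(-t), -3*t*exp(-t), -2*t*exp(-t)]
  [-t^2*exp(-t) - t*exp(-t), 3*t^2*exp(-t) - 3*t*exp(-t) + exp(-t), 2*t^2*exp(-t) - 2*t*exp(-t)]
  [3*t^2*exp(-t)/2 + 2*t*exp(-t), -9*t^2*exp(-t)/2 + 3*t*exp(-t), -3*t^2*exp(-t) + 2*t*exp(-t) + exp(-t)]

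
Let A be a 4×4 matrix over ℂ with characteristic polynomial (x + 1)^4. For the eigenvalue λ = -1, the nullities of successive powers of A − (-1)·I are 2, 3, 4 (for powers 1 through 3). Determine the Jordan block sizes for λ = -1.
Block sizes for λ = -1: [3, 1]

From the dimensions of kernels of powers, the number of Jordan blocks of size at least j is d_j − d_{j−1} where d_j = dim ker(N^j) (with d_0 = 0). Computing the differences gives [2, 1, 1].
The number of blocks of size exactly k is (#blocks of size ≥ k) − (#blocks of size ≥ k + 1), so the partition is: 1 block(s) of size 1, 1 block(s) of size 3.
In nonincreasing order the block sizes are [3, 1].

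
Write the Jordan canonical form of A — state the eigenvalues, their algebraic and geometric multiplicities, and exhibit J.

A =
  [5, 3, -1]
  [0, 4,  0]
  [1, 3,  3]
J_2(4) ⊕ J_1(4)

The characteristic polynomial is
  det(x·I − A) = x^3 - 12*x^2 + 48*x - 64 = (x - 4)^3

Eigenvalues and multiplicities (the geometric multiplicity of λ is n − rank(A − λI), which equals the number of Jordan blocks for λ):
  λ = 4: algebraic multiplicity = 3, geometric multiplicity = 2

Determining the block sizes for each eigenvalue:
  λ = 4: 2 blocks summing to 3 forces exactly one block of size 2 and the rest size 1 → block sizes [2, 1]

Assembling the blocks gives a Jordan form
J =
  [4, 1, 0]
  [0, 4, 0]
  [0, 0, 4]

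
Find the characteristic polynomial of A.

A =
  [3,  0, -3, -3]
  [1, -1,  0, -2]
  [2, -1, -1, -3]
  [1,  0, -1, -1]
x^4

Expanding det(x·I − A) (e.g. by cofactor expansion or by noting that A is similar to its Jordan form J, which has the same characteristic polynomial as A) gives
  χ_A(x) = x^4
which factors as x^4. The eigenvalues (with algebraic multiplicities) are λ = 0 with multiplicity 4.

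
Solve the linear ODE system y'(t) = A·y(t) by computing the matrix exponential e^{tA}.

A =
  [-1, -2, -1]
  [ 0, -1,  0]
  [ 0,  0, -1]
e^{tA} =
  [exp(-t), -2*t*exp(-t), -t*exp(-t)]
  [0, exp(-t), 0]
  [0, 0, exp(-t)]

Strategy: write A = P · J · P⁻¹ where J is a Jordan canonical form, so e^{tA} = P · e^{tJ} · P⁻¹, and e^{tJ} can be computed block-by-block.

A has Jordan form
J =
  [-1,  1,  0]
  [ 0, -1,  0]
  [ 0,  0, -1]
(up to reordering of blocks).

Per-block formulas:
  For a 1×1 block at λ = -1: exp(t · [-1]) = [e^(-1t)].
  For a 2×2 Jordan block J_2(-1): exp(t · J_2(-1)) = e^(-1t)·(I + t·N), where N is the 2×2 nilpotent shift.

After assembling e^{tJ} and conjugating by P, we get:

e^{tA} =
  [exp(-t), -2*t*exp(-t), -t*exp(-t)]
  [0, exp(-t), 0]
  [0, 0, exp(-t)]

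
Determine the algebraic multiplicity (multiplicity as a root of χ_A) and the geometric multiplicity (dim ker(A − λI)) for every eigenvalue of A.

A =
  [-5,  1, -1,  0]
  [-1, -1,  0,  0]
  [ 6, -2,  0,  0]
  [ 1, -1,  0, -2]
λ = -2: alg = 4, geom = 2

Step 1 — factor the characteristic polynomial to read off the algebraic multiplicities:
  χ_A(x) = (x + 2)^4

Step 2 — compute geometric multiplicities via the rank-nullity identity g(λ) = n − rank(A − λI):
  rank(A − (-2)·I) = 2, so dim ker(A − (-2)·I) = n − 2 = 2

Summary:
  λ = -2: algebraic multiplicity = 4, geometric multiplicity = 2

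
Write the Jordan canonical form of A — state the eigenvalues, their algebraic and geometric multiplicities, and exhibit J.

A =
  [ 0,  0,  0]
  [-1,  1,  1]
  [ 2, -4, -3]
J_2(-1) ⊕ J_1(0)

The characteristic polynomial is
  det(x·I − A) = x^3 + 2*x^2 + x = x*(x + 1)^2

Eigenvalues and multiplicities (the geometric multiplicity of λ is n − rank(A − λI), which equals the number of Jordan blocks for λ):
  λ = -1: algebraic multiplicity = 2, geometric multiplicity = 1
  λ = 0: algebraic multiplicity = 1, geometric multiplicity = 1

Determining the block sizes for each eigenvalue:
  λ = -1: one block (gm = 1), so the single block has size am = 2 → block sizes [2]
  λ = 0: one block (gm = 1), so the single block has size am = 1 → block sizes [1]

Assembling the blocks gives a Jordan form
J =
  [-1,  1, 0]
  [ 0, -1, 0]
  [ 0,  0, 0]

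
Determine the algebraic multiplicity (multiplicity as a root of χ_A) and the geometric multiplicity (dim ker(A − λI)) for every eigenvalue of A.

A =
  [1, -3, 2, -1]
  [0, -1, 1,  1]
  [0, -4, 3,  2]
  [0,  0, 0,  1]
λ = 1: alg = 4, geom = 2

Step 1 — factor the characteristic polynomial to read off the algebraic multiplicities:
  χ_A(x) = (x - 1)^4

Step 2 — compute geometric multiplicities via the rank-nullity identity g(λ) = n − rank(A − λI):
  rank(A − (1)·I) = 2, so dim ker(A − (1)·I) = n − 2 = 2

Summary:
  λ = 1: algebraic multiplicity = 4, geometric multiplicity = 2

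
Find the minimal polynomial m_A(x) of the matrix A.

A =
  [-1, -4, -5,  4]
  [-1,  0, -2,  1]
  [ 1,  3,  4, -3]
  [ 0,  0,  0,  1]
x^3 - 3*x^2 + 3*x - 1

The characteristic polynomial is χ_A(x) = (x - 1)^4, so the eigenvalues are known. The minimal polynomial is
  m_A(x) = Π_λ (x − λ)^{k_λ}
where k_λ is the size of the *largest* Jordan block for λ (equivalently, the smallest k with (A − λI)^k v = 0 for every generalised eigenvector v of λ).

  λ = 1: largest Jordan block has size 3, contributing (x − 1)^3

So m_A(x) = (x - 1)^3 = x^3 - 3*x^2 + 3*x - 1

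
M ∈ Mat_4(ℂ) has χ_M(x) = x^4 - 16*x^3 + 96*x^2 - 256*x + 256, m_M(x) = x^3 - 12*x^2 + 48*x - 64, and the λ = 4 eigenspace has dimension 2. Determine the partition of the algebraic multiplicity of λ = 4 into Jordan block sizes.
Block sizes for λ = 4: [3, 1]

Step 1 — from the characteristic polynomial, algebraic multiplicity of λ = 4 is 4. From dim ker(M − (4)·I) = 2, there are exactly 2 Jordan blocks for λ = 4.
Step 2 — from the minimal polynomial, the factor (x − 4)^3 tells us the largest block for λ = 4 has size 3.
Step 3 — with total size 4, 2 blocks, and largest block 3, the block sizes (in nonincreasing order) are [3, 1].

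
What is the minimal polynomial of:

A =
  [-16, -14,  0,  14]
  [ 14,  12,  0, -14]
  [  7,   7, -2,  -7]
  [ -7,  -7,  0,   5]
x^2 - 3*x - 10

The characteristic polynomial is χ_A(x) = (x - 5)*(x + 2)^3, so the eigenvalues are known. The minimal polynomial is
  m_A(x) = Π_λ (x − λ)^{k_λ}
where k_λ is the size of the *largest* Jordan block for λ (equivalently, the smallest k with (A − λI)^k v = 0 for every generalised eigenvector v of λ).

  λ = -2: largest Jordan block has size 1, contributing (x + 2)
  λ = 5: largest Jordan block has size 1, contributing (x − 5)

So m_A(x) = (x - 5)*(x + 2) = x^2 - 3*x - 10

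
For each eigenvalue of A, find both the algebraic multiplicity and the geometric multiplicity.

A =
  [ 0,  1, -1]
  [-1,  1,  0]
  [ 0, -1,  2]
λ = 1: alg = 3, geom = 1

Step 1 — factor the characteristic polynomial to read off the algebraic multiplicities:
  χ_A(x) = (x - 1)^3

Step 2 — compute geometric multiplicities via the rank-nullity identity g(λ) = n − rank(A − λI):
  rank(A − (1)·I) = 2, so dim ker(A − (1)·I) = n − 2 = 1

Summary:
  λ = 1: algebraic multiplicity = 3, geometric multiplicity = 1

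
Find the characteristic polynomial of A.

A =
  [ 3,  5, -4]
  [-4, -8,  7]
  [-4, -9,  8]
x^3 - 3*x^2 + 3*x - 1

Expanding det(x·I − A) (e.g. by cofactor expansion or by noting that A is similar to its Jordan form J, which has the same characteristic polynomial as A) gives
  χ_A(x) = x^3 - 3*x^2 + 3*x - 1
which factors as (x - 1)^3. The eigenvalues (with algebraic multiplicities) are λ = 1 with multiplicity 3.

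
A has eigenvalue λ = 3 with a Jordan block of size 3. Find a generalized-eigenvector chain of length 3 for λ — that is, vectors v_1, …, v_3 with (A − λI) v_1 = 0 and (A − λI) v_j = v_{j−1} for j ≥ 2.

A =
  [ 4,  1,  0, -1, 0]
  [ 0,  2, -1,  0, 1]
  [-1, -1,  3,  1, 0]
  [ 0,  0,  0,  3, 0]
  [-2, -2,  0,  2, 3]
A Jordan chain for λ = 3 of length 3:
v_1 = (1, -1, -1, 0, -2)ᵀ
v_2 = (1, 0, -1, 0, -2)ᵀ
v_3 = (1, 0, 0, 0, 0)ᵀ

Let N = A − (3)·I. We want v_3 with N^3 v_3 = 0 but N^2 v_3 ≠ 0; then v_{j-1} := N · v_j for j = 3, …, 2.

Pick v_3 = (1, 0, 0, 0, 0)ᵀ.
Then v_2 = N · v_3 = (1, 0, -1, 0, -2)ᵀ.
Then v_1 = N · v_2 = (1, -1, -1, 0, -2)ᵀ.

Sanity check: (A − (3)·I) v_1 = (0, 0, 0, 0, 0)ᵀ = 0. ✓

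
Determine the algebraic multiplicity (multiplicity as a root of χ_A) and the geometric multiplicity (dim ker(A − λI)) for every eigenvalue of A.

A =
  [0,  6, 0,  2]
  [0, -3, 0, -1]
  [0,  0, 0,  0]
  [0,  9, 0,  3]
λ = 0: alg = 4, geom = 3

Step 1 — factor the characteristic polynomial to read off the algebraic multiplicities:
  χ_A(x) = x^4

Step 2 — compute geometric multiplicities via the rank-nullity identity g(λ) = n − rank(A − λI):
  rank(A − (0)·I) = 1, so dim ker(A − (0)·I) = n − 1 = 3

Summary:
  λ = 0: algebraic multiplicity = 4, geometric multiplicity = 3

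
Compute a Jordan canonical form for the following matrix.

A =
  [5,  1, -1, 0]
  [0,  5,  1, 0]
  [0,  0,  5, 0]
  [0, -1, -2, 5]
J_3(5) ⊕ J_1(5)

The characteristic polynomial is
  det(x·I − A) = x^4 - 20*x^3 + 150*x^2 - 500*x + 625 = (x - 5)^4

Eigenvalues and multiplicities (the geometric multiplicity of λ is n − rank(A − λI), which equals the number of Jordan blocks for λ):
  λ = 5: algebraic multiplicity = 4, geometric multiplicity = 2

Determining the block sizes for each eigenvalue:
  λ = 5: with am = 4 and gm = 2, the partition is not yet determined (e.g. several partitions of 4 into 2 parts exist). Let N = A − (5)·I. Computing rank(N^1) = 2, rank(N^2) = 1, rank(N^3) = 0; the number of blocks of size ≥ j is rank(N^{j−1}) − rank(N^j), giving [2, 1, 1]. So we have 1 block(s) of size 3, 1 block(s) of size 1 → block sizes [3, 1]

Assembling the blocks gives a Jordan form
J =
  [5, 1, 0, 0]
  [0, 5, 1, 0]
  [0, 0, 5, 0]
  [0, 0, 0, 5]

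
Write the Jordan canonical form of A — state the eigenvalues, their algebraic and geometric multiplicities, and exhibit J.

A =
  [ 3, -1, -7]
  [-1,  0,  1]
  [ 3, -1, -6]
J_3(-1)

The characteristic polynomial is
  det(x·I − A) = x^3 + 3*x^2 + 3*x + 1 = (x + 1)^3

Eigenvalues and multiplicities (the geometric multiplicity of λ is n − rank(A − λI), which equals the number of Jordan blocks for λ):
  λ = -1: algebraic multiplicity = 3, geometric multiplicity = 1

Determining the block sizes for each eigenvalue:
  λ = -1: one block (gm = 1), so the single block has size am = 3 → block sizes [3]

Assembling the blocks gives a Jordan form
J =
  [-1,  1,  0]
  [ 0, -1,  1]
  [ 0,  0, -1]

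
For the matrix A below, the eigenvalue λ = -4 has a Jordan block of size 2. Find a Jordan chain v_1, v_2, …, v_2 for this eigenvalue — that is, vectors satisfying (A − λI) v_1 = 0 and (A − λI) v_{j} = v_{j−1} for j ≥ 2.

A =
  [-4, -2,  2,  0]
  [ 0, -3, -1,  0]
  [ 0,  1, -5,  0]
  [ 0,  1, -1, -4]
A Jordan chain for λ = -4 of length 2:
v_1 = (-2, 1, 1, 1)ᵀ
v_2 = (0, 1, 0, 0)ᵀ

Let N = A − (-4)·I. We want v_2 with N^2 v_2 = 0 but N^1 v_2 ≠ 0; then v_{j-1} := N · v_j for j = 2, …, 2.

Pick v_2 = (0, 1, 0, 0)ᵀ.
Then v_1 = N · v_2 = (-2, 1, 1, 1)ᵀ.

Sanity check: (A − (-4)·I) v_1 = (0, 0, 0, 0)ᵀ = 0. ✓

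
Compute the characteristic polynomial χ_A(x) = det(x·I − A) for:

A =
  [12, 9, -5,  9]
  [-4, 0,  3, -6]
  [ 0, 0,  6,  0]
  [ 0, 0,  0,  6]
x^4 - 24*x^3 + 216*x^2 - 864*x + 1296

Expanding det(x·I − A) (e.g. by cofactor expansion or by noting that A is similar to its Jordan form J, which has the same characteristic polynomial as A) gives
  χ_A(x) = x^4 - 24*x^3 + 216*x^2 - 864*x + 1296
which factors as (x - 6)^4. The eigenvalues (with algebraic multiplicities) are λ = 6 with multiplicity 4.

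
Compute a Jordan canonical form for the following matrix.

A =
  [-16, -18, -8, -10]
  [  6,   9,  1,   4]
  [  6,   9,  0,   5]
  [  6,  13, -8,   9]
J_1(-4) ⊕ J_3(2)

The characteristic polynomial is
  det(x·I − A) = x^4 - 2*x^3 - 12*x^2 + 40*x - 32 = (x - 2)^3*(x + 4)

Eigenvalues and multiplicities (the geometric multiplicity of λ is n − rank(A − λI), which equals the number of Jordan blocks for λ):
  λ = -4: algebraic multiplicity = 1, geometric multiplicity = 1
  λ = 2: algebraic multiplicity = 3, geometric multiplicity = 1

Determining the block sizes for each eigenvalue:
  λ = -4: one block (gm = 1), so the single block has size am = 1 → block sizes [1]
  λ = 2: one block (gm = 1), so the single block has size am = 3 → block sizes [3]

Assembling the blocks gives a Jordan form
J =
  [-4, 0, 0, 0]
  [ 0, 2, 1, 0]
  [ 0, 0, 2, 1]
  [ 0, 0, 0, 2]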